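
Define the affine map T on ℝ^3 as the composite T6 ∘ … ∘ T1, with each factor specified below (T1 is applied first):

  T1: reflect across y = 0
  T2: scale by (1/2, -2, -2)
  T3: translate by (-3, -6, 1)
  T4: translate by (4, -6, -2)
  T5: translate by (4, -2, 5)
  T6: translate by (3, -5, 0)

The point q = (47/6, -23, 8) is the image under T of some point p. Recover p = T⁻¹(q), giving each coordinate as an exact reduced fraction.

p = (-1/3, -2, -2)

T1 = [1 0 0 0; 0 -1 0 0; 0 0 1 0; 0 0 0 1]
T2·T1 = [1/2 0 0 0; 0 2 0 0; 0 0 -2 0; 0 0 0 1]
T3·…·T1 = [1/2 0 0 -3; 0 2 0 -6; 0 0 -2 1; 0 0 0 1]
T4·…·T1 = [1/2 0 0 1; 0 2 0 -12; 0 0 -2 -1; 0 0 0 1]
T5·…·T1 = [1/2 0 0 5; 0 2 0 -14; 0 0 -2 4; 0 0 0 1]
T6·…·T1 = [1/2 0 0 8; 0 2 0 -19; 0 0 -2 4; 0 0 0 1]
det M = -2; M⁻¹ = [2 0 0 -16; 0 1/2 0 19/2; 0 0 -1/2 2; 0 0 0 1]
M⁻¹ · (47/6, -23, 8)ᵀ = (-1/3, -2, -2)ᵀ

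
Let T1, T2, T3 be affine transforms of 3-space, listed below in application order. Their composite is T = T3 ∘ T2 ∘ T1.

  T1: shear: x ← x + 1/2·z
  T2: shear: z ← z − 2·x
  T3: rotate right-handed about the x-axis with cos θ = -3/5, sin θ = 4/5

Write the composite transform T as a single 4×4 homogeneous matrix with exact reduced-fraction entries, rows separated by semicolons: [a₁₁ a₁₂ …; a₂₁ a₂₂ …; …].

T = [1 0 1/2 0; 8/5 -3/5 0 0; 6/5 4/5 0 0; 0 0 0 1]

T1 = [1 0 1/2 0; 0 1 0 0; 0 0 1 0; 0 0 0 1]
T2·T1 = [1 0 1/2 0; 0 1 0 0; -2 0 0 0; 0 0 0 1]
T3·…·T1 = [1 0 1/2 0; 8/5 -3/5 0 0; 6/5 4/5 0 0; 0 0 0 1]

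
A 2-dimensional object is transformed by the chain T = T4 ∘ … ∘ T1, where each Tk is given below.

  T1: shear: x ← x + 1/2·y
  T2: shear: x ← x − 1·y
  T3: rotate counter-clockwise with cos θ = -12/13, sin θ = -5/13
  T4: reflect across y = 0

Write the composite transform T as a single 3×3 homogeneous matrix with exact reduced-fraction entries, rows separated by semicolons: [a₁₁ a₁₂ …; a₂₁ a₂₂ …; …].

T1 = [1 1/2 0; 0 1 0; 0 0 1]
T2·T1 = [1 -1/2 0; 0 1 0; 0 0 1]
T3·…·T1 = [-12/13 11/13 0; -5/13 -19/26 0; 0 0 1]
T4·…·T1 = [-12/13 11/13 0; 5/13 19/26 0; 0 0 1]

T = [-12/13 11/13 0; 5/13 19/26 0; 0 0 1]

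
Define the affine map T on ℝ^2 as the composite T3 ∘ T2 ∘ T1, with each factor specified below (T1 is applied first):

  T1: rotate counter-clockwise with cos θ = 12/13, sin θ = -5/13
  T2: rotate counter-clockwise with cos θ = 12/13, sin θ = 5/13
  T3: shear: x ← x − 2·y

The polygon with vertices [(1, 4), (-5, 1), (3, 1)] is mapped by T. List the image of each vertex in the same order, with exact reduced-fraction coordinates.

T1 rotate counter-clockwise with cos θ = 12/13, sin θ = -5/13: (1, 4) → (32/13, 43/13); (-5, 1) → (-55/13, 37/13); (3, 1) → (41/13, -3/13)
T2 rotate counter-clockwise with cos θ = 12/13, sin θ = 5/13: (32/13, 43/13) → (1, 4); (-55/13, 37/13) → (-5, 1); (41/13, -3/13) → (3, 1)
T3 shear: x ← x − 2·y: (1, 4) → (-7, 4); (-5, 1) → (-7, 1); (3, 1) → (1, 1)

image vertices: (-7, 4), (-7, 1), (1, 1)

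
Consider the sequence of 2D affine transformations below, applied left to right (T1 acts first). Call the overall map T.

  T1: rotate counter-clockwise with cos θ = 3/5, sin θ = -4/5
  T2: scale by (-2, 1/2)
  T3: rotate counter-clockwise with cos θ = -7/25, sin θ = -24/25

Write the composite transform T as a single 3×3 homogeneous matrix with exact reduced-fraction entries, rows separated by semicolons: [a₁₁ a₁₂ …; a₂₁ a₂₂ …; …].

T1 = [3/5 4/5 0; -4/5 3/5 0; 0 0 1]
T2·T1 = [-6/5 -8/5 0; -2/5 3/10 0; 0 0 1]
T3·…·T1 = [-6/125 92/125 0; 158/125 363/250 0; 0 0 1]

T = [-6/125 92/125 0; 158/125 363/250 0; 0 0 1]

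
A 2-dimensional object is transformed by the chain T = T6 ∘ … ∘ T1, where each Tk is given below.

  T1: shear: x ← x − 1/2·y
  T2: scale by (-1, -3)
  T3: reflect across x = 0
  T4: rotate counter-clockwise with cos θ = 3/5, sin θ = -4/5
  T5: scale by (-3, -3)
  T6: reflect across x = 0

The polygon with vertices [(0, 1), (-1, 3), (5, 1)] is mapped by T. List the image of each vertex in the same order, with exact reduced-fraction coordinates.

image vertices: (-81/10, 21/5), (-261/10, 51/5), (9/10, 81/5)

T1 shear: x ← x − 1/2·y: (0, 1) → (-1/2, 1); (-1, 3) → (-5/2, 3); (5, 1) → (9/2, 1)
T2 scale by (-1, -3): (-1/2, 1) → (1/2, -3); (-5/2, 3) → (5/2, -9); (9/2, 1) → (-9/2, -3)
T3 reflect across x = 0: (1/2, -3) → (-1/2, -3); (5/2, -9) → (-5/2, -9); (-9/2, -3) → (9/2, -3)
T4 rotate counter-clockwise with cos θ = 3/5, sin θ = -4/5: (-1/2, -3) → (-27/10, -7/5); (-5/2, -9) → (-87/10, -17/5); (9/2, -3) → (3/10, -27/5)
T5 scale by (-3, -3): (-27/10, -7/5) → (81/10, 21/5); (-87/10, -17/5) → (261/10, 51/5); (3/10, -27/5) → (-9/10, 81/5)
T6 reflect across x = 0: (81/10, 21/5) → (-81/10, 21/5); (261/10, 51/5) → (-261/10, 51/5); (-9/10, 81/5) → (9/10, 81/5)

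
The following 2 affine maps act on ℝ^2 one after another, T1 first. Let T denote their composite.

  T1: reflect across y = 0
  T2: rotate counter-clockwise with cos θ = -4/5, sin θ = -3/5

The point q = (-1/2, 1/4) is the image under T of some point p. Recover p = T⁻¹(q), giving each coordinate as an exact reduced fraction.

T1 = [1 0 0; 0 -1 0; 0 0 1]
T2·T1 = [-4/5 -3/5 0; -3/5 4/5 0; 0 0 1]
det M = -1; M⁻¹ = [-4/5 -3/5 0; -3/5 4/5 0; 0 0 1]
M⁻¹ · (-1/2, 1/4)ᵀ = (1/4, 1/2)ᵀ

p = (1/4, 1/2)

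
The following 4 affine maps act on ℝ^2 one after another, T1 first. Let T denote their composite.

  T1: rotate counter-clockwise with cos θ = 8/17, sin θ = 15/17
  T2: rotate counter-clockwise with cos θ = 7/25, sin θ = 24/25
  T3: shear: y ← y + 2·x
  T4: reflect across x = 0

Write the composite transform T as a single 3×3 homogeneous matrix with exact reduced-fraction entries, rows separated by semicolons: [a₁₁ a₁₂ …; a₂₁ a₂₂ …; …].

T1 = [8/17 -15/17 0; 15/17 8/17 0; 0 0 1]
T2·T1 = [-304/425 -297/425 0; 297/425 -304/425 0; 0 0 1]
T3·…·T1 = [-304/425 -297/425 0; -311/425 -898/425 0; 0 0 1]
T4·…·T1 = [304/425 297/425 0; -311/425 -898/425 0; 0 0 1]

T = [304/425 297/425 0; -311/425 -898/425 0; 0 0 1]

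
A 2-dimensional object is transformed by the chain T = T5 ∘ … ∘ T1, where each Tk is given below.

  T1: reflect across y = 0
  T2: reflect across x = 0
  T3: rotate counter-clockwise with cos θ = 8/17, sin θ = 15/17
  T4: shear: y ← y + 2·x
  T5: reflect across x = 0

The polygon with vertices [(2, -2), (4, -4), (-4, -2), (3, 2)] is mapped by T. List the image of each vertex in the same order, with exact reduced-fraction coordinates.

image vertices: (46/17, -106/17), (92/17, -212/17), (-2/17, 80/17), (-6/17, -49/17)

T1 reflect across y = 0: (2, -2) → (2, 2); (4, -4) → (4, 4); (-4, -2) → (-4, 2); (3, 2) → (3, -2)
T2 reflect across x = 0: (2, 2) → (-2, 2); (4, 4) → (-4, 4); (-4, 2) → (4, 2); (3, -2) → (-3, -2)
T3 rotate counter-clockwise with cos θ = 8/17, sin θ = 15/17: (-2, 2) → (-46/17, -14/17); (-4, 4) → (-92/17, -28/17); (4, 2) → (2/17, 76/17); (-3, -2) → (6/17, -61/17)
T4 shear: y ← y + 2·x: (-46/17, -14/17) → (-46/17, -106/17); (-92/17, -28/17) → (-92/17, -212/17); (2/17, 76/17) → (2/17, 80/17); (6/17, -61/17) → (6/17, -49/17)
T5 reflect across x = 0: (-46/17, -106/17) → (46/17, -106/17); (-92/17, -212/17) → (92/17, -212/17); (2/17, 80/17) → (-2/17, 80/17); (6/17, -49/17) → (-6/17, -49/17)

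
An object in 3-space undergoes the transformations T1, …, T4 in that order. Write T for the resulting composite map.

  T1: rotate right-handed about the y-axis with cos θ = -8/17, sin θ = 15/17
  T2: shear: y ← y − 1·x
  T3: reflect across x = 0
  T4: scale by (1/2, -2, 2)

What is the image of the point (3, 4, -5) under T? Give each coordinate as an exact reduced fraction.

T1 rotate right-handed about the y-axis with cos θ = -8/17, sin θ = 15/17: (3, 4, -5) → (-99/17, 4, -5/17)
T2 shear: y ← y − 1·x: (-99/17, 4, -5/17) → (-99/17, 167/17, -5/17)
T3 reflect across x = 0: (-99/17, 167/17, -5/17) → (99/17, 167/17, -5/17)
T4 scale by (1/2, -2, 2): (99/17, 167/17, -5/17) → (99/34, -334/17, -10/17)

T(p) = (99/34, -334/17, -10/17)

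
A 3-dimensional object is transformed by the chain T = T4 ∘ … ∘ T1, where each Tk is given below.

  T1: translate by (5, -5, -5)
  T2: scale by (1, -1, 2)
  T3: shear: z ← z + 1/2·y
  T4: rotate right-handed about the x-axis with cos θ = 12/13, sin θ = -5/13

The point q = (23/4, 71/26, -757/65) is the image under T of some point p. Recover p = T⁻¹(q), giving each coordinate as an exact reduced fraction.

T1 = [1 0 0 5; 0 1 0 -5; 0 0 1 -5; 0 0 0 1]
T2·T1 = [1 0 0 5; 0 -1 0 5; 0 0 2 -10; 0 0 0 1]
T3·…·T1 = [1 0 0 5; 0 -1 0 5; 0 -1/2 2 -15/2; 0 0 0 1]
T4·…·T1 = [1 0 0 5; 0 -29/26 10/13 45/26; 0 -1/13 24/13 -115/13; 0 0 0 1]
det M = -2; M⁻¹ = [1 0 0 -5; 0 -12/13 5/13 5; 0 -1/26 29/52 5; 0 0 0 1]
M⁻¹ · (23/4, 71/26, -757/65)ᵀ = (3/4, -2, -8/5)ᵀ

p = (3/4, -2, -8/5)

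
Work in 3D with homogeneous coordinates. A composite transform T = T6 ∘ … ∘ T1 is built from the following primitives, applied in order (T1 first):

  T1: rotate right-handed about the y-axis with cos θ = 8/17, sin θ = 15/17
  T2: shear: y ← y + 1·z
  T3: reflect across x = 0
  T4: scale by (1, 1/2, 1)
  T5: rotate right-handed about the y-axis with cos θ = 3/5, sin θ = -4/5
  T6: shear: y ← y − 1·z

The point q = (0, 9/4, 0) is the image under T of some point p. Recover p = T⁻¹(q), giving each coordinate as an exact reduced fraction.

p = (0, 9/2, 0)

T1 = [8/17 0 15/17 0; 0 1 0 0; -15/17 0 8/17 0; 0 0 0 1]
T2·T1 = [8/17 0 15/17 0; -15/17 1 8/17 0; -15/17 0 8/17 0; 0 0 0 1]
T3·…·T1 = [-8/17 0 -15/17 0; -15/17 1 8/17 0; -15/17 0 8/17 0; 0 0 0 1]
T4·…·T1 = [-8/17 0 -15/17 0; -15/34 1/2 4/17 0; -15/17 0 8/17 0; 0 0 0 1]
T5·…·T1 = [36/85 0 -77/85 0; -15/34 1/2 4/17 0; -77/85 0 -36/85 0; 0 0 0 1]
T6·…·T1 = [36/85 0 -77/85 0; 79/170 1/2 56/85 0; -77/85 0 -36/85 0; 0 0 0 1]
det M = -1/2; M⁻¹ = [36/85 0 -77/85 0; 4/5 2 7/5 0; -77/85 0 -36/85 0; 0 0 0 1]
M⁻¹ · (0, 9/4, 0)ᵀ = (0, 9/2, 0)ᵀ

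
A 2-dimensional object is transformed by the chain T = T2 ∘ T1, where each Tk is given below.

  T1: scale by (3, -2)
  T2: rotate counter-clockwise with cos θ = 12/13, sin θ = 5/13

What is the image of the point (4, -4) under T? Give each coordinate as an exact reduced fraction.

T(p) = (8, 12)

T1 scale by (3, -2): (4, -4) → (12, 8)
T2 rotate counter-clockwise with cos θ = 12/13, sin θ = 5/13: (12, 8) → (8, 12)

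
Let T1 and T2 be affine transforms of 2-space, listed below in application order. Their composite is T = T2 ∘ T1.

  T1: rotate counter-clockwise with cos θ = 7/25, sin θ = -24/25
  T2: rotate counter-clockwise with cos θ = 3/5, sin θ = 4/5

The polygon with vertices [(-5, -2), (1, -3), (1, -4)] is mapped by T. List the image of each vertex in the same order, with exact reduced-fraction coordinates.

T1 rotate counter-clockwise with cos θ = 7/25, sin θ = -24/25: (-5, -2) → (-83/25, 106/25); (1, -3) → (-13/5, -9/5); (1, -4) → (-89/25, -52/25)
T2 rotate counter-clockwise with cos θ = 3/5, sin θ = 4/5: (-83/25, 106/25) → (-673/125, -14/125); (-13/5, -9/5) → (-3/25, -79/25); (-89/25, -52/25) → (-59/125, -512/125)

image vertices: (-673/125, -14/125), (-3/25, -79/25), (-59/125, -512/125)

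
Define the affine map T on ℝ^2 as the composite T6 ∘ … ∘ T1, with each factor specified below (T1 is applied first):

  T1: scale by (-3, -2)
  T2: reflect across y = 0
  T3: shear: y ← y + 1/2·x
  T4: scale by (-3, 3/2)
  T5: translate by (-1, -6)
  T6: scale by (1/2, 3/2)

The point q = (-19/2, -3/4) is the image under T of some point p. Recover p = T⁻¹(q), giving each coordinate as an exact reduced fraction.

T1 = [-3 0 0; 0 -2 0; 0 0 1]
T2·T1 = [-3 0 0; 0 2 0; 0 0 1]
T3·…·T1 = [-3 0 0; -3/2 2 0; 0 0 1]
T4·…·T1 = [9 0 0; -9/4 3 0; 0 0 1]
T5·…·T1 = [9 0 -1; -9/4 3 -6; 0 0 1]
T6·…·T1 = [9/2 0 -1/2; -27/8 9/2 -9; 0 0 1]
det M = 81/4; M⁻¹ = [2/9 0 1/9; 1/6 2/9 25/12; 0 0 1]
M⁻¹ · (-19/2, -3/4)ᵀ = (-2, 1/3)ᵀ

p = (-2, 1/3)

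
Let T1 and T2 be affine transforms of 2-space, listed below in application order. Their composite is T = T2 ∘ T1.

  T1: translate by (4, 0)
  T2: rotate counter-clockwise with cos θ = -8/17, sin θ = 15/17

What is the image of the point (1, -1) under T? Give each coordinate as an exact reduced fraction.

T(p) = (-25/17, 83/17)

T1 translate by (4, 0): (1, -1) → (5, -1)
T2 rotate counter-clockwise with cos θ = -8/17, sin θ = 15/17: (5, -1) → (-25/17, 83/17)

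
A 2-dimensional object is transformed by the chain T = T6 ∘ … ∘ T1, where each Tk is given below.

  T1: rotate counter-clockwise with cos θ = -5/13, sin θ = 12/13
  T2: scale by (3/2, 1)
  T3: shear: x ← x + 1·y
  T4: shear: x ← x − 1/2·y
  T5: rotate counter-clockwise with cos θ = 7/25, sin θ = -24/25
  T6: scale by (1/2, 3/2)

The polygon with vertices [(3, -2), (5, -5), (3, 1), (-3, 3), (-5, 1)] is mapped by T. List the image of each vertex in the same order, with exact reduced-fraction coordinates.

image vertices: (2719/1300, -831/325), (541/130, -1011/130), (569/650, 2451/650), (-1623/650, 3033/650), (-127/50, -33/50)

T1 rotate counter-clockwise with cos θ = -5/13, sin θ = 12/13: (3, -2) → (9/13, 46/13); (5, -5) → (35/13, 85/13); (3, 1) → (-27/13, 31/13); (-3, 3) → (-21/13, -51/13); (-5, 1) → (1, -5)
T2 scale by (3/2, 1): (9/13, 46/13) → (27/26, 46/13); (35/13, 85/13) → (105/26, 85/13); (-27/13, 31/13) → (-81/26, 31/13); (-21/13, -51/13) → (-63/26, -51/13); (1, -5) → (3/2, -5)
T3 shear: x ← x + 1·y: (27/26, 46/13) → (119/26, 46/13); (105/26, 85/13) → (275/26, 85/13); (-81/26, 31/13) → (-19/26, 31/13); (-63/26, -51/13) → (-165/26, -51/13); (3/2, -5) → (-7/2, -5)
T4 shear: x ← x − 1/2·y: (119/26, 46/13) → (73/26, 46/13); (275/26, 85/13) → (95/13, 85/13); (-19/26, 31/13) → (-25/13, 31/13); (-165/26, -51/13) → (-57/13, -51/13); (-7/2, -5) → (-1, -5)
T5 rotate counter-clockwise with cos θ = 7/25, sin θ = -24/25: (73/26, 46/13) → (2719/650, -554/325); (95/13, 85/13) → (541/65, -337/65); (-25/13, 31/13) → (569/325, 817/325); (-57/13, -51/13) → (-1623/325, 1011/325); (-1, -5) → (-127/25, -11/25)
T6 scale by (1/2, 3/2): (2719/650, -554/325) → (2719/1300, -831/325); (541/65, -337/65) → (541/130, -1011/130); (569/325, 817/325) → (569/650, 2451/650); (-1623/325, 1011/325) → (-1623/650, 3033/650); (-127/25, -11/25) → (-127/50, -33/50)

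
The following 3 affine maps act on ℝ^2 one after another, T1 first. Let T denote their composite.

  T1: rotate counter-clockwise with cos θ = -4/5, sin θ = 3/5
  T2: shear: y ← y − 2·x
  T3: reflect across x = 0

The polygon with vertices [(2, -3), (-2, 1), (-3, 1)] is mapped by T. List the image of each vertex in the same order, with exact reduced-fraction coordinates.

T1 rotate counter-clockwise with cos θ = -4/5, sin θ = 3/5: (2, -3) → (1/5, 18/5); (-2, 1) → (1, -2); (-3, 1) → (9/5, -13/5)
T2 shear: y ← y − 2·x: (1/5, 18/5) → (1/5, 16/5); (1, -2) → (1, -4); (9/5, -13/5) → (9/5, -31/5)
T3 reflect across x = 0: (1/5, 16/5) → (-1/5, 16/5); (1, -4) → (-1, -4); (9/5, -31/5) → (-9/5, -31/5)

image vertices: (-1/5, 16/5), (-1, -4), (-9/5, -31/5)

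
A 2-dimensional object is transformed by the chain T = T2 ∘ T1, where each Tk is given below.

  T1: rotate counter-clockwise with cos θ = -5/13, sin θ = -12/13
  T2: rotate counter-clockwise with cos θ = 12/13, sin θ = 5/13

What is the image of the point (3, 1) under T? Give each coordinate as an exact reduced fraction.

T(p) = (1, -3)

T1 rotate counter-clockwise with cos θ = -5/13, sin θ = -12/13: (3, 1) → (-3/13, -41/13)
T2 rotate counter-clockwise with cos θ = 12/13, sin θ = 5/13: (-3/13, -41/13) → (1, -3)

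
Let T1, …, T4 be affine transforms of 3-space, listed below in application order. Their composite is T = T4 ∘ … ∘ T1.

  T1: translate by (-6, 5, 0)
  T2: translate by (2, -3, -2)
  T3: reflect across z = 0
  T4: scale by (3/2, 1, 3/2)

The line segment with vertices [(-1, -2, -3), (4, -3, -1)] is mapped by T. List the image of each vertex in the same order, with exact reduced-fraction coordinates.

T1 translate by (-6, 5, 0): (-1, -2, -3) → (-7, 3, -3); (4, -3, -1) → (-2, 2, -1)
T2 translate by (2, -3, -2): (-7, 3, -3) → (-5, 0, -5); (-2, 2, -1) → (0, -1, -3)
T3 reflect across z = 0: (-5, 0, -5) → (-5, 0, 5); (0, -1, -3) → (0, -1, 3)
T4 scale by (3/2, 1, 3/2): (-5, 0, 5) → (-15/2, 0, 15/2); (0, -1, 3) → (0, -1, 9/2)

image vertices: (-15/2, 0, 15/2), (0, -1, 9/2)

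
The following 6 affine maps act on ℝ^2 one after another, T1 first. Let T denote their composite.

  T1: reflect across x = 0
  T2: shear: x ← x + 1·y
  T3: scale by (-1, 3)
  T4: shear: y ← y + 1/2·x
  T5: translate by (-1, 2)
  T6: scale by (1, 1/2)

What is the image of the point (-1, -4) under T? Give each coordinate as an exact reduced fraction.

T(p) = (2, -17/4)

T1 reflect across x = 0: (-1, -4) → (1, -4)
T2 shear: x ← x + 1·y: (1, -4) → (-3, -4)
T3 scale by (-1, 3): (-3, -4) → (3, -12)
T4 shear: y ← y + 1/2·x: (3, -12) → (3, -21/2)
T5 translate by (-1, 2): (3, -21/2) → (2, -17/2)
T6 scale by (1, 1/2): (2, -17/2) → (2, -17/4)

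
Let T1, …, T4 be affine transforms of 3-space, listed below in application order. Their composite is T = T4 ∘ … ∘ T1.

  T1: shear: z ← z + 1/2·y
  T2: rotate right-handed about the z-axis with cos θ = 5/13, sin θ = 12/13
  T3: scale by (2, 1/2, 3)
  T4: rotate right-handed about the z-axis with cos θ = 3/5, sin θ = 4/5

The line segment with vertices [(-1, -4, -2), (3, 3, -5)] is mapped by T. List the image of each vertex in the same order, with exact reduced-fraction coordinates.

T1 shear: z ← z + 1/2·y: (-1, -4, -2) → (-1, -4, -4); (3, 3, -5) → (3, 3, -7/2)
T2 rotate right-handed about the z-axis with cos θ = 5/13, sin θ = 12/13: (-1, -4, -4) → (43/13, -32/13, -4); (3, 3, -7/2) → (-21/13, 51/13, -7/2)
T3 scale by (2, 1/2, 3): (43/13, -32/13, -4) → (86/13, -16/13, -12); (-21/13, 51/13, -7/2) → (-42/13, 51/26, -21/2)
T4 rotate right-handed about the z-axis with cos θ = 3/5, sin θ = 4/5: (86/13, -16/13, -12) → (322/65, 296/65, -12); (-42/13, 51/26, -21/2) → (-228/65, -183/130, -21/2)

image vertices: (322/65, 296/65, -12), (-228/65, -183/130, -21/2)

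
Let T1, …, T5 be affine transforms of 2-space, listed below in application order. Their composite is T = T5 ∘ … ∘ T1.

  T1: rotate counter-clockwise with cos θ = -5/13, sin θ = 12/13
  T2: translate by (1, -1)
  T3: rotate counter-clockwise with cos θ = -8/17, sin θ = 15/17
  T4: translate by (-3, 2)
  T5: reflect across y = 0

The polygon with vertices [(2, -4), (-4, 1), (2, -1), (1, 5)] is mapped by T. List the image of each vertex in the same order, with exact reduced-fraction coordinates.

image vertices: (-1536/221, -959/221), (159/221, -1285/221), (-1023/221, -539/221), (11/17, 10/17)

T1 rotate counter-clockwise with cos θ = -5/13, sin θ = 12/13: (2, -4) → (38/13, 44/13); (-4, 1) → (8/13, -53/13); (2, -1) → (2/13, 29/13); (1, 5) → (-5, -1)
T2 translate by (1, -1): (38/13, 44/13) → (51/13, 31/13); (8/13, -53/13) → (21/13, -66/13); (2/13, 29/13) → (15/13, 16/13); (-5, -1) → (-4, -2)
T3 rotate counter-clockwise with cos θ = -8/17, sin θ = 15/17: (51/13, 31/13) → (-873/221, 517/221); (21/13, -66/13) → (822/221, 843/221); (15/13, 16/13) → (-360/221, 97/221); (-4, -2) → (62/17, -44/17)
T4 translate by (-3, 2): (-873/221, 517/221) → (-1536/221, 959/221); (822/221, 843/221) → (159/221, 1285/221); (-360/221, 97/221) → (-1023/221, 539/221); (62/17, -44/17) → (11/17, -10/17)
T5 reflect across y = 0: (-1536/221, 959/221) → (-1536/221, -959/221); (159/221, 1285/221) → (159/221, -1285/221); (-1023/221, 539/221) → (-1023/221, -539/221); (11/17, -10/17) → (11/17, 10/17)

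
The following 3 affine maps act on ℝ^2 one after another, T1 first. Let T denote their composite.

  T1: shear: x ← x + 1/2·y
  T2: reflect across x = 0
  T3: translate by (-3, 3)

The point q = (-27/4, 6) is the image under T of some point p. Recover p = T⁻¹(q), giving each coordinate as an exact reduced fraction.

T1 = [1 1/2 0; 0 1 0; 0 0 1]
T2·T1 = [-1 -1/2 0; 0 1 0; 0 0 1]
T3·…·T1 = [-1 -1/2 -3; 0 1 3; 0 0 1]
det M = -1; M⁻¹ = [-1 -1/2 -3/2; 0 1 -3; 0 0 1]
M⁻¹ · (-27/4, 6)ᵀ = (9/4, 3)ᵀ

p = (9/4, 3)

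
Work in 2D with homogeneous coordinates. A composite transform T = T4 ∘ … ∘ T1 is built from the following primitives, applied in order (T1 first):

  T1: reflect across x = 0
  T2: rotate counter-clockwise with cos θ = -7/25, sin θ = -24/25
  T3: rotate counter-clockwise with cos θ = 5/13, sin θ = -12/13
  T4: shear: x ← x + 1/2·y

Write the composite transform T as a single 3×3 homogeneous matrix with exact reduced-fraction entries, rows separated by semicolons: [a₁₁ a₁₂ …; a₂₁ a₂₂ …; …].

T1 = [-1 0 0; 0 1 0; 0 0 1]
T2·T1 = [7/25 24/25 0; 24/25 -7/25 0; 0 0 1]
T3·…·T1 = [323/325 36/325 0; 36/325 -323/325 0; 0 0 1]
T4·…·T1 = [341/325 -251/650 0; 36/325 -323/325 0; 0 0 1]

T = [341/325 -251/650 0; 36/325 -323/325 0; 0 0 1]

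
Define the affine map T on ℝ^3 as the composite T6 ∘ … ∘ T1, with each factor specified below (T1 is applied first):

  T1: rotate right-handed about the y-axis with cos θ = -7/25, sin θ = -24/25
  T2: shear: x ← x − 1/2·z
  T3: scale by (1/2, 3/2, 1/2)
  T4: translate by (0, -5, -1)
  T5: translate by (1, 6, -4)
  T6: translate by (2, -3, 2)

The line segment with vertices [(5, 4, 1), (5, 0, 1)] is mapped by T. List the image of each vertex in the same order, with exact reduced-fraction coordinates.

image vertices: (69/100, 4, -37/50), (69/100, -2, -37/50)

T1 rotate right-handed about the y-axis with cos θ = -7/25, sin θ = -24/25: (5, 4, 1) → (-59/25, 4, 113/25); (5, 0, 1) → (-59/25, 0, 113/25)
T2 shear: x ← x − 1/2·z: (-59/25, 4, 113/25) → (-231/50, 4, 113/25); (-59/25, 0, 113/25) → (-231/50, 0, 113/25)
T3 scale by (1/2, 3/2, 1/2): (-231/50, 4, 113/25) → (-231/100, 6, 113/50); (-231/50, 0, 113/25) → (-231/100, 0, 113/50)
T4 translate by (0, -5, -1): (-231/100, 6, 113/50) → (-231/100, 1, 63/50); (-231/100, 0, 113/50) → (-231/100, -5, 63/50)
T5 translate by (1, 6, -4): (-231/100, 1, 63/50) → (-131/100, 7, -137/50); (-231/100, -5, 63/50) → (-131/100, 1, -137/50)
T6 translate by (2, -3, 2): (-131/100, 7, -137/50) → (69/100, 4, -37/50); (-131/100, 1, -137/50) → (69/100, -2, -37/50)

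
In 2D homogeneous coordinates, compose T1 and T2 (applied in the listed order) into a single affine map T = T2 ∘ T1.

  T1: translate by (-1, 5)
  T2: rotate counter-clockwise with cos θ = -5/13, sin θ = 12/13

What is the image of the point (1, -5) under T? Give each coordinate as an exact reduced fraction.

T1 translate by (-1, 5): (1, -5) → (0, 0)
T2 rotate counter-clockwise with cos θ = -5/13, sin θ = 12/13: (0, 0) → (0, 0)

T(p) = (0, 0)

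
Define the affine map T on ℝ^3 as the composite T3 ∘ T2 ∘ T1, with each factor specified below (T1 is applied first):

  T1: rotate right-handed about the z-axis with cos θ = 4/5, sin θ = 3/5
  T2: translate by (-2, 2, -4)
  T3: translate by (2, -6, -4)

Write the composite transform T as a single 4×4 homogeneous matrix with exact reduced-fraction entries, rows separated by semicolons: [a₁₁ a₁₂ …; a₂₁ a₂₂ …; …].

T = [4/5 -3/5 0 0; 3/5 4/5 0 -4; 0 0 1 -8; 0 0 0 1]

T1 = [4/5 -3/5 0 0; 3/5 4/5 0 0; 0 0 1 0; 0 0 0 1]
T2·T1 = [4/5 -3/5 0 -2; 3/5 4/5 0 2; 0 0 1 -4; 0 0 0 1]
T3·…·T1 = [4/5 -3/5 0 0; 3/5 4/5 0 -4; 0 0 1 -8; 0 0 0 1]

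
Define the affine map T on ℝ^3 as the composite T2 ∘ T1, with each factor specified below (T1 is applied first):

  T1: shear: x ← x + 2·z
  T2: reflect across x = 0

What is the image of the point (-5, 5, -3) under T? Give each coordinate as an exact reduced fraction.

T1 shear: x ← x + 2·z: (-5, 5, -3) → (-11, 5, -3)
T2 reflect across x = 0: (-11, 5, -3) → (11, 5, -3)

T(p) = (11, 5, -3)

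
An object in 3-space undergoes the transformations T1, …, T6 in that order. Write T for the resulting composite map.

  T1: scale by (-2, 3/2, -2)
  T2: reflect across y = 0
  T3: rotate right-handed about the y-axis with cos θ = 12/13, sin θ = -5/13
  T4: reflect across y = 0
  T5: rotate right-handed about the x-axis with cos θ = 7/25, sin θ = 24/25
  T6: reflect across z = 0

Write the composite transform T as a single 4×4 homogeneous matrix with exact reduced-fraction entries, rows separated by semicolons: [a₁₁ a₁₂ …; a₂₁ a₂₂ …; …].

T1 = [-2 0 0 0; 0 3/2 0 0; 0 0 -2 0; 0 0 0 1]
T2·T1 = [-2 0 0 0; 0 -3/2 0 0; 0 0 -2 0; 0 0 0 1]
T3·…·T1 = [-24/13 0 10/13 0; 0 -3/2 0 0; -10/13 0 -24/13 0; 0 0 0 1]
T4·…·T1 = [-24/13 0 10/13 0; 0 3/2 0 0; -10/13 0 -24/13 0; 0 0 0 1]
T5·…·T1 = [-24/13 0 10/13 0; 48/65 21/50 576/325 0; -14/65 36/25 -168/325 0; 0 0 0 1]
T6·…·T1 = [-24/13 0 10/13 0; 48/65 21/50 576/325 0; 14/65 -36/25 168/325 0; 0 0 0 1]

T = [-24/13 0 10/13 0; 48/65 21/50 576/325 0; 14/65 -36/25 168/325 0; 0 0 0 1]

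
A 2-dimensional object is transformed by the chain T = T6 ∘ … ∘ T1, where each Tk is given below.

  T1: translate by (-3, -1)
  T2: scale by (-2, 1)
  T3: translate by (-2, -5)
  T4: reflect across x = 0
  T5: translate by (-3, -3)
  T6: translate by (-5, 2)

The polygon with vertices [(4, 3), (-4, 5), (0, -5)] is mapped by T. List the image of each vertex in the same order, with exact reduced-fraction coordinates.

T1 translate by (-3, -1): (4, 3) → (1, 2); (-4, 5) → (-7, 4); (0, -5) → (-3, -6)
T2 scale by (-2, 1): (1, 2) → (-2, 2); (-7, 4) → (14, 4); (-3, -6) → (6, -6)
T3 translate by (-2, -5): (-2, 2) → (-4, -3); (14, 4) → (12, -1); (6, -6) → (4, -11)
T4 reflect across x = 0: (-4, -3) → (4, -3); (12, -1) → (-12, -1); (4, -11) → (-4, -11)
T5 translate by (-3, -3): (4, -3) → (1, -6); (-12, -1) → (-15, -4); (-4, -11) → (-7, -14)
T6 translate by (-5, 2): (1, -6) → (-4, -4); (-15, -4) → (-20, -2); (-7, -14) → (-12, -12)

image vertices: (-4, -4), (-20, -2), (-12, -12)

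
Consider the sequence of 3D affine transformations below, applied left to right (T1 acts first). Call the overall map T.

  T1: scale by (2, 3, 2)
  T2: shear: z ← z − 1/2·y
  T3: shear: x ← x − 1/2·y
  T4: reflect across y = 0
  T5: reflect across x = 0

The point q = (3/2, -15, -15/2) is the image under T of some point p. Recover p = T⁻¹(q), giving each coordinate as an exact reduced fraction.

T1 = [2 0 0 0; 0 3 0 0; 0 0 2 0; 0 0 0 1]
T2·T1 = [2 0 0 0; 0 3 0 0; 0 -3/2 2 0; 0 0 0 1]
T3·…·T1 = [2 -3/2 0 0; 0 3 0 0; 0 -3/2 2 0; 0 0 0 1]
T4·…·T1 = [2 -3/2 0 0; 0 -3 0 0; 0 -3/2 2 0; 0 0 0 1]
T5·…·T1 = [-2 3/2 0 0; 0 -3 0 0; 0 -3/2 2 0; 0 0 0 1]
det M = 12; M⁻¹ = [-1/2 -1/4 0 0; 0 -1/3 0 0; 0 -1/4 1/2 0; 0 0 0 1]
M⁻¹ · (3/2, -15, -15/2)ᵀ = (3, 5, 0)ᵀ

p = (3, 5, 0)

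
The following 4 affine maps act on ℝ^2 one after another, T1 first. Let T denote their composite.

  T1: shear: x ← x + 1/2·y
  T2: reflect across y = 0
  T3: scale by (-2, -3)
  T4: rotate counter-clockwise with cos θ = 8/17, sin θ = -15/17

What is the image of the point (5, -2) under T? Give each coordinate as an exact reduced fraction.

T(p) = (-154/17, 72/17)

T1 shear: x ← x + 1/2·y: (5, -2) → (4, -2)
T2 reflect across y = 0: (4, -2) → (4, 2)
T3 scale by (-2, -3): (4, 2) → (-8, -6)
T4 rotate counter-clockwise with cos θ = 8/17, sin θ = -15/17: (-8, -6) → (-154/17, 72/17)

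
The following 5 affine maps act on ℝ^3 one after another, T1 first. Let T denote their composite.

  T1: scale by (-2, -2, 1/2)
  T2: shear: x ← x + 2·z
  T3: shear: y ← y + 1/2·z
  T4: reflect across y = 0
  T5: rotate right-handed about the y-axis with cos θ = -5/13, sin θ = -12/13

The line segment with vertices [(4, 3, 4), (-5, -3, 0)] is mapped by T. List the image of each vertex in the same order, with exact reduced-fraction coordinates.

image vertices: (-4/13, 5, -58/13), (-50/13, -6, 120/13)

T1 scale by (-2, -2, 1/2): (4, 3, 4) → (-8, -6, 2); (-5, -3, 0) → (10, 6, 0)
T2 shear: x ← x + 2·z: (-8, -6, 2) → (-4, -6, 2); (10, 6, 0) → (10, 6, 0)
T3 shear: y ← y + 1/2·z: (-4, -6, 2) → (-4, -5, 2); (10, 6, 0) → (10, 6, 0)
T4 reflect across y = 0: (-4, -5, 2) → (-4, 5, 2); (10, 6, 0) → (10, -6, 0)
T5 rotate right-handed about the y-axis with cos θ = -5/13, sin θ = -12/13: (-4, 5, 2) → (-4/13, 5, -58/13); (10, -6, 0) → (-50/13, -6, 120/13)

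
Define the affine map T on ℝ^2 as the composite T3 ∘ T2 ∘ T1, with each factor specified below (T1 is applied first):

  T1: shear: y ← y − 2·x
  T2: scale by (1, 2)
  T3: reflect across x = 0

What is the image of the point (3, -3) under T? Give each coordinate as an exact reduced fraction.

T1 shear: y ← y − 2·x: (3, -3) → (3, -9)
T2 scale by (1, 2): (3, -9) → (3, -18)
T3 reflect across x = 0: (3, -18) → (-3, -18)

T(p) = (-3, -18)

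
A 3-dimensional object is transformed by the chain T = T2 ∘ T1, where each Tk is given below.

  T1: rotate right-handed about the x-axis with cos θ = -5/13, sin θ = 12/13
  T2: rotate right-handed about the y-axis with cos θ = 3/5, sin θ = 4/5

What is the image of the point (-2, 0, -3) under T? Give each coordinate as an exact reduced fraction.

T1 rotate right-handed about the x-axis with cos θ = -5/13, sin θ = 12/13: (-2, 0, -3) → (-2, 36/13, 15/13)
T2 rotate right-handed about the y-axis with cos θ = 3/5, sin θ = 4/5: (-2, 36/13, 15/13) → (-18/65, 36/13, 149/65)

T(p) = (-18/65, 36/13, 149/65)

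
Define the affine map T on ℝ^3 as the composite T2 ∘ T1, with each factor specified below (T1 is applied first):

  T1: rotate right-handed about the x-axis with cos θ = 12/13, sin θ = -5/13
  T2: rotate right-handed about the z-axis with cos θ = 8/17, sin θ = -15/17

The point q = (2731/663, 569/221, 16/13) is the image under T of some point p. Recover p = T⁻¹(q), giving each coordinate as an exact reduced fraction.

p = (-1/3, 4, 3)

T1 = [1 0 0 0; 0 12/13 5/13 0; 0 -5/13 12/13 0; 0 0 0 1]
T2·T1 = [8/17 180/221 75/221 0; -15/17 96/221 40/221 0; 0 -5/13 12/13 0; 0 0 0 1]
det M = 1; M⁻¹ = [8/17 -15/17 0 0; 180/221 96/221 -5/13 0; 75/221 40/221 12/13 0; 0 0 0 1]
M⁻¹ · (2731/663, 569/221, 16/13)ᵀ = (-1/3, 4, 3)ᵀ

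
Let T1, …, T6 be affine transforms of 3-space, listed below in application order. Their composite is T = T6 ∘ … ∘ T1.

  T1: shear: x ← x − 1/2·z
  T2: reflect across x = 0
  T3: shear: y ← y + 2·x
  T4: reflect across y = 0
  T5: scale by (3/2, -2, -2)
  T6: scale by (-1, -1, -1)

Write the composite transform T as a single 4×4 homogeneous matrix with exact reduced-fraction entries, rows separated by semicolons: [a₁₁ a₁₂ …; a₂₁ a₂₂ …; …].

T = [3/2 0 -3/4 0; 4 -2 -2 0; 0 0 2 0; 0 0 0 1]

T1 = [1 0 -1/2 0; 0 1 0 0; 0 0 1 0; 0 0 0 1]
T2·T1 = [-1 0 1/2 0; 0 1 0 0; 0 0 1 0; 0 0 0 1]
T3·…·T1 = [-1 0 1/2 0; -2 1 1 0; 0 0 1 0; 0 0 0 1]
T4·…·T1 = [-1 0 1/2 0; 2 -1 -1 0; 0 0 1 0; 0 0 0 1]
T5·…·T1 = [-3/2 0 3/4 0; -4 2 2 0; 0 0 -2 0; 0 0 0 1]
T6·…·T1 = [3/2 0 -3/4 0; 4 -2 -2 0; 0 0 2 0; 0 0 0 1]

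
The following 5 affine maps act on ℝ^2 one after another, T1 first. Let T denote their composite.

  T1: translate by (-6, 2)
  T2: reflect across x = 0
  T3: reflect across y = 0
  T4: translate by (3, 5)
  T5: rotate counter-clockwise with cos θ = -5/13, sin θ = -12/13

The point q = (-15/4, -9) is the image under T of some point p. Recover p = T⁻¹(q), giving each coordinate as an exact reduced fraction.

p = (-3/4, 3)

T1 = [1 0 -6; 0 1 2; 0 0 1]
T2·T1 = [-1 0 6; 0 1 2; 0 0 1]
T3·…·T1 = [-1 0 6; 0 -1 -2; 0 0 1]
T4·…·T1 = [-1 0 9; 0 -1 3; 0 0 1]
T5·…·T1 = [5/13 -12/13 -9/13; 12/13 5/13 -123/13; 0 0 1]
det M = 1; M⁻¹ = [5/13 12/13 9; -12/13 5/13 3; 0 0 1]
M⁻¹ · (-15/4, -9)ᵀ = (-3/4, 3)ᵀ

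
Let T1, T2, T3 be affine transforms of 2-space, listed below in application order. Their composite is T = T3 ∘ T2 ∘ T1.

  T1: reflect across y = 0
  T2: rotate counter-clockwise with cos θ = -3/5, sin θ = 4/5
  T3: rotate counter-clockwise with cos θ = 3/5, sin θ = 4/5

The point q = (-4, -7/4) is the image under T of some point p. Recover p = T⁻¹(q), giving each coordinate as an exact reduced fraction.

T1 = [1 0 0; 0 -1 0; 0 0 1]
T2·T1 = [-3/5 4/5 0; 4/5 3/5 0; 0 0 1]
T3·…·T1 = [-1 0 0; 0 1 0; 0 0 1]
det M = -1; M⁻¹ = [-1 0 0; 0 1 0; 0 0 1]
M⁻¹ · (-4, -7/4)ᵀ = (4, -7/4)ᵀ

p = (4, -7/4)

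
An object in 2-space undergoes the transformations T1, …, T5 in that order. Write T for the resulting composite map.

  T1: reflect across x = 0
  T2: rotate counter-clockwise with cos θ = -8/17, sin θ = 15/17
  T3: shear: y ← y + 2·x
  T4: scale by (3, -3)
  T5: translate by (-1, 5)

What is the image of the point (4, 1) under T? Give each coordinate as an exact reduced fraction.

T(p) = (2, 11)

T1 reflect across x = 0: (4, 1) → (-4, 1)
T2 rotate counter-clockwise with cos θ = -8/17, sin θ = 15/17: (-4, 1) → (1, -4)
T3 shear: y ← y + 2·x: (1, -4) → (1, -2)
T4 scale by (3, -3): (1, -2) → (3, 6)
T5 translate by (-1, 5): (3, 6) → (2, 11)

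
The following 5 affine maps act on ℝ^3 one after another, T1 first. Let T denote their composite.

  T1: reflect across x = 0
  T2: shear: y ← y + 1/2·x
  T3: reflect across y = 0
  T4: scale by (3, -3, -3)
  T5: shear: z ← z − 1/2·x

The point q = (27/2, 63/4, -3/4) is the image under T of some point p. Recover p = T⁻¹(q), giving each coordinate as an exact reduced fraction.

T1 = [-1 0 0 0; 0 1 0 0; 0 0 1 0; 0 0 0 1]
T2·T1 = [-1 0 0 0; -1/2 1 0 0; 0 0 1 0; 0 0 0 1]
T3·…·T1 = [-1 0 0 0; 1/2 -1 0 0; 0 0 1 0; 0 0 0 1]
T4·…·T1 = [-3 0 0 0; -3/2 3 0 0; 0 0 -3 0; 0 0 0 1]
T5·…·T1 = [-3 0 0 0; -3/2 3 0 0; 3/2 0 -3 0; 0 0 0 1]
det M = 27; M⁻¹ = [-1/3 0 0 0; -1/6 1/3 0 0; -1/6 0 -1/3 0; 0 0 0 1]
M⁻¹ · (27/2, 63/4, -3/4)ᵀ = (-9/2, 3, -2)ᵀ

p = (-9/2, 3, -2)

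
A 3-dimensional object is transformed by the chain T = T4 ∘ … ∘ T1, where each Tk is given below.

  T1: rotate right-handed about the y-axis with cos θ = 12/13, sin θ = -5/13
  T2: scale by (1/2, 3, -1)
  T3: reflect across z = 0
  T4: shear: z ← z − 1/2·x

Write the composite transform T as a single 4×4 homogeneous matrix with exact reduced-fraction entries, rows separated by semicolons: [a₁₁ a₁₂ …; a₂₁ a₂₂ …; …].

T = [6/13 0 -5/26 0; 0 3 0 0; 2/13 0 53/52 0; 0 0 0 1]

T1 = [12/13 0 -5/13 0; 0 1 0 0; 5/13 0 12/13 0; 0 0 0 1]
T2·T1 = [6/13 0 -5/26 0; 0 3 0 0; -5/13 0 -12/13 0; 0 0 0 1]
T3·…·T1 = [6/13 0 -5/26 0; 0 3 0 0; 5/13 0 12/13 0; 0 0 0 1]
T4·…·T1 = [6/13 0 -5/26 0; 0 3 0 0; 2/13 0 53/52 0; 0 0 0 1]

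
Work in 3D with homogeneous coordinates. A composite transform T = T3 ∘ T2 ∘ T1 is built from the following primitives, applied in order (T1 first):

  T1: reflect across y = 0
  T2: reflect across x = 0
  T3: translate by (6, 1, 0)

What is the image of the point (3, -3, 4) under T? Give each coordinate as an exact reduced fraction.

T(p) = (3, 4, 4)

T1 reflect across y = 0: (3, -3, 4) → (3, 3, 4)
T2 reflect across x = 0: (3, 3, 4) → (-3, 3, 4)
T3 translate by (6, 1, 0): (-3, 3, 4) → (3, 4, 4)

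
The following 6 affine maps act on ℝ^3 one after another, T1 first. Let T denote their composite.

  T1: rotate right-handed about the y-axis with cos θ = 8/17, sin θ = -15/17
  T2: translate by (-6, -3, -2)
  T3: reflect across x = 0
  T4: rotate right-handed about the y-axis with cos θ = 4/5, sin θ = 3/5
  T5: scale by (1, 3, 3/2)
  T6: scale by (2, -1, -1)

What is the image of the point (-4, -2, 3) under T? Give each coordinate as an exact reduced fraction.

T1 rotate right-handed about the y-axis with cos θ = 8/17, sin θ = -15/17: (-4, -2, 3) → (-77/17, -2, -36/17)
T2 translate by (-6, -3, -2): (-77/17, -2, -36/17) → (-179/17, -5, -70/17)
T3 reflect across x = 0: (-179/17, -5, -70/17) → (179/17, -5, -70/17)
T4 rotate right-handed about the y-axis with cos θ = 4/5, sin θ = 3/5: (179/17, -5, -70/17) → (506/85, -5, -817/85)
T5 scale by (1, 3, 3/2): (506/85, -5, -817/85) → (506/85, -15, -2451/170)
T6 scale by (2, -1, -1): (506/85, -15, -2451/170) → (1012/85, 15, 2451/170)

T(p) = (1012/85, 15, 2451/170)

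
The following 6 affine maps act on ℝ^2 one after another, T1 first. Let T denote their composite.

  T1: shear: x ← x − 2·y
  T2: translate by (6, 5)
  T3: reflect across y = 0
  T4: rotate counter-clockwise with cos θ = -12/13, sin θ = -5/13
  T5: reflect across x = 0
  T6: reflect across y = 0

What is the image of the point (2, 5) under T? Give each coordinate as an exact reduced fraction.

T(p) = (2, -10)

T1 shear: x ← x − 2·y: (2, 5) → (-8, 5)
T2 translate by (6, 5): (-8, 5) → (-2, 10)
T3 reflect across y = 0: (-2, 10) → (-2, -10)
T4 rotate counter-clockwise with cos θ = -12/13, sin θ = -5/13: (-2, -10) → (-2, 10)
T5 reflect across x = 0: (-2, 10) → (2, 10)
T6 reflect across y = 0: (2, 10) → (2, -10)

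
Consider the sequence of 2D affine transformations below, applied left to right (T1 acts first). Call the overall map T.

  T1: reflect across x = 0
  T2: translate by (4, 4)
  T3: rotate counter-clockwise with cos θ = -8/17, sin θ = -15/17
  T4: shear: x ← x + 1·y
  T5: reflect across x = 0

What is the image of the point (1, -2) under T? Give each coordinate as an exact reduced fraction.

T1 reflect across x = 0: (1, -2) → (-1, -2)
T2 translate by (4, 4): (-1, -2) → (3, 2)
T3 rotate counter-clockwise with cos θ = -8/17, sin θ = -15/17: (3, 2) → (6/17, -61/17)
T4 shear: x ← x + 1·y: (6/17, -61/17) → (-55/17, -61/17)
T5 reflect across x = 0: (-55/17, -61/17) → (55/17, -61/17)

T(p) = (55/17, -61/17)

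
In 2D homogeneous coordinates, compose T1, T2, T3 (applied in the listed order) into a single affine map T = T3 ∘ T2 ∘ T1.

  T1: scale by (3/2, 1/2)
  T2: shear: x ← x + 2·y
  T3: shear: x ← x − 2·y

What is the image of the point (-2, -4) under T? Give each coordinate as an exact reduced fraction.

T1 scale by (3/2, 1/2): (-2, -4) → (-3, -2)
T2 shear: x ← x + 2·y: (-3, -2) → (-7, -2)
T3 shear: x ← x − 2·y: (-7, -2) → (-3, -2)

T(p) = (-3, -2)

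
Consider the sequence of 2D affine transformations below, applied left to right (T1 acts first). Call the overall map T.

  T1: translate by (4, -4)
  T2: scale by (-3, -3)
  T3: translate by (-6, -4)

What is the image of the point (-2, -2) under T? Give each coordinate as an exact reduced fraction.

T(p) = (-12, 14)

T1 translate by (4, -4): (-2, -2) → (2, -6)
T2 scale by (-3, -3): (2, -6) → (-6, 18)
T3 translate by (-6, -4): (-6, 18) → (-12, 14)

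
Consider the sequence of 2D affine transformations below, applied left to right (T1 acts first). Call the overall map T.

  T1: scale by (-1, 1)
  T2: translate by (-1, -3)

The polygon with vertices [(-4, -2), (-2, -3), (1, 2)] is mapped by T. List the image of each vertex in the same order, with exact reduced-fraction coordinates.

T1 scale by (-1, 1): (-4, -2) → (4, -2); (-2, -3) → (2, -3); (1, 2) → (-1, 2)
T2 translate by (-1, -3): (4, -2) → (3, -5); (2, -3) → (1, -6); (-1, 2) → (-2, -1)

image vertices: (3, -5), (1, -6), (-2, -1)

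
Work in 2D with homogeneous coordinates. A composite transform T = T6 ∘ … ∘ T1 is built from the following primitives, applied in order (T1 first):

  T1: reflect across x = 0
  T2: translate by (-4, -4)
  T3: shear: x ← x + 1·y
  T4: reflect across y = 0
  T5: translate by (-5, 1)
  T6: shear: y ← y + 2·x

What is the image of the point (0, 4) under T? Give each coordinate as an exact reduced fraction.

T1 reflect across x = 0: (0, 4) → (0, 4)
T2 translate by (-4, -4): (0, 4) → (-4, 0)
T3 shear: x ← x + 1·y: (-4, 0) → (-4, 0)
T4 reflect across y = 0: (-4, 0) → (-4, 0)
T5 translate by (-5, 1): (-4, 0) → (-9, 1)
T6 shear: y ← y + 2·x: (-9, 1) → (-9, -17)

T(p) = (-9, -17)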